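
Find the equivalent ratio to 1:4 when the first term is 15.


Original ratio: 1:4
First term target: 15
Scale factor = 15 / 1 = 15
Multiply second term: 4 * 15 = 60
Equivalent ratio = 15:60

15:60


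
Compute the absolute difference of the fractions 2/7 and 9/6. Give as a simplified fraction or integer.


Simplify: 2/7 = 2/7 and 9/6 = 3/2
Find common denominator: LCD = 14
Convert: 4/14 and 21/14
Difference = |4 - 21|/14 = 17/14
Simplified = 17/14

17/14


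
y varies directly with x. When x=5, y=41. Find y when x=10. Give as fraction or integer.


Direct proportion: y = kx
Find k: k = 41/5 = 41/5
Compute y at x=10: y = 41/5 * 10
y = 82

82


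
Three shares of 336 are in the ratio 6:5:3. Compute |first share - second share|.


Total parts = 6 + 5 + 3 = 14
Value per part = 336 / 14 = 24
Shares: 6*24=144, 5*24=120, 3*24=72
First share = 144, second share = 120
Difference = |144 - 120| = 24

24


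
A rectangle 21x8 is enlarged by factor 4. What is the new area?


Original dimensions: 21 x 8
Enlargement factor = 4
New width = 21 * 4 = 84
New height = 8 * 4 = 32
New area = 84 * 32 = 2688

2688


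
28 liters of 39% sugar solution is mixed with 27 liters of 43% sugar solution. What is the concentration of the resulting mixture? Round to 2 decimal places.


Solute in mixture 1 = 39% of 28 L = 28*39/100 = 273/25 L
Solute in mixture 2 = 43% of 27 L = 27*43/100 = 1161/100 L
Total solute = 273/25 + 1161/100 = 2253/100 L
Total volume = 28 + 27 = 55 L
Final concentration = 2253/100/55 * 100 = 40.96%

40.96


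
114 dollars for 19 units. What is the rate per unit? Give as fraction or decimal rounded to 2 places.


Total dollars = 114
Number of units = 19
Unit rate = 114 / 19
= 6 dollars per unit

6


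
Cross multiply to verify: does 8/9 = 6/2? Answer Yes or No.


Cross multiply to check 8/9 = 6/2
Left cross product: 8 * 2 = 16
Right cross product: 9 * 6 = 54
16 != 54
Not equal, so proportions differ => No

No


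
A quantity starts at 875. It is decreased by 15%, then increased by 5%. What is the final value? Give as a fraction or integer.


Start: 875
Step 1: decrease by 15% => multiply by 85/100
  875 * 85/100 = 2975/4
Step 2: increase by 5% => multiply by 105/100
  2975/4 * 105/100 = 12495/16
Final value = 12495/16

12495/16


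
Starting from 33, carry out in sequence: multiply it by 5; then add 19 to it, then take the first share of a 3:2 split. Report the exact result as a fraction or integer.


Start with 33.
Step 1: Multiply by 5: 33 * 5 = 165
Step 2: Add 19: 165+19=184; split 3:2 first = 184*3/5 = 552/5
Final result = 552/5

552/5


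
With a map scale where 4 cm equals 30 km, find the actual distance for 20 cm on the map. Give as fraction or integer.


Map scale: 4 cm = 30 km
Measured distance on map = 20 cm
Set up proportion: 20 * 30 / 4
= 600 / 4
= 150 km

150


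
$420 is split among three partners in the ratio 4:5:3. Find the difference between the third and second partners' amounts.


Total parts = 4 + 5 + 3 = 12
Value per part = 420 / 12 = 35
Shares: 4*35=140, 5*35=175, 3*35=105
Third share = 105, second share = 175
Difference = |105 - 175| = 70

70


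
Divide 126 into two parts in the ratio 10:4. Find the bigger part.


Total parts = 10 + 4 = 14
Value per part = 126 / 14 = 9
First share = 10 * 9 = 90
Second share = 4 * 9 = 36
Larger share = 90

90


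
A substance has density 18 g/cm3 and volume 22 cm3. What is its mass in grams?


Using mass = density * volume
Density = 18 g/cm3
Volume = 22 cm3
Mass = 18 * 22
= 396 g

396


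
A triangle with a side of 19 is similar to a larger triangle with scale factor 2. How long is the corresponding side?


Similar triangles have proportional sides
Scale factor = 2
Smaller side = 19
Corresponding larger side = 19 * 2
= 38

38


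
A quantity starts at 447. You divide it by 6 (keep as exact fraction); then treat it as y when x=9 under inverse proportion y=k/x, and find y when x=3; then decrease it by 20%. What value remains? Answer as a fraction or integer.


Start with 447.
Step 1: Divide by 6: 447 / 6 = 149/2
Step 2: Inverse prop: k = (149/2)*9; new y = k/3 = 149/2*9/3 = 447/2
Step 3: Decrease by 20%: 447/2 * 80/100 = 894/5
Final result = 894/5

894/5


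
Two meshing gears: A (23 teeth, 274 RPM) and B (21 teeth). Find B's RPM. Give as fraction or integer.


Gear ratio: teeth_A * RPM_A = teeth_B * RPM_B
23 * 274 = 21 * RPM_B
6302 = 21 * RPM_B
RPM_B = 6302 / 21
RPM_B = 6302/21

6302/21


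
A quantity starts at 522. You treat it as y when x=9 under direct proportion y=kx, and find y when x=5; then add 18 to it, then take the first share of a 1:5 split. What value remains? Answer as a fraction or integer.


Start with 522.
Step 1: Direct prop: k = (522)/9; new y = k*5 = 522*5/9 = 290
Step 2: Add 18: 290+18=308; split 1:5 first = 308*1/6 = 154/3
Final result = 154/3

154/3


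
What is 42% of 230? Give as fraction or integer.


Compute 42% of 230
Convert percentage: 42% = 42/100
Multiply: 230 * 42/100
= 9660/100
= 483/5

483/5


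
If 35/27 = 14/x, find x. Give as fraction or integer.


Setting up: 35/27 = 14/x
Cross multiply: 35 * x = 27 * 14
35x = 378
x = 378/35
x = 54/5

54/5


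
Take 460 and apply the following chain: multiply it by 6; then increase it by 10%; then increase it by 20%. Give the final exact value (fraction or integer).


Start with 460.
Step 1: Multiply by 6: 460 * 6 = 2760
Step 2: Increase by 10%: 2760 * 110/100 = 3036
Step 3: Increase by 20%: 3036 * 120/100 = 18216/5
Final result = 18216/5

18216/5


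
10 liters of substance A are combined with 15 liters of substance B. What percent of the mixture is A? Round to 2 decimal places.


Volume of A = 10 L
Volume of B = 15 L
Total volume = 10 + 15 = 25 L
Percentage of A = (10/25) * 100
= 40.00%

40.00


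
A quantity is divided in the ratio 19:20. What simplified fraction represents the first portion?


Total parts = 19 + 20 = 39
First part fraction = 19/39
Simplify: 19/39 = 19/39

19/39


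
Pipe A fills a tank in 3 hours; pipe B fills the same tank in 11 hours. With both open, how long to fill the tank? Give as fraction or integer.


Rate of A = 1/3 job per hour
Rate of B = 1/11 job per hour
Combined rate = 1/3 + 1/11
Find common denominator: (11 + 3)/(3*11) = 14/33
Combined rate = 14/33 job per hour
Time together = 1 / (14/33) = 33/14 hours

33/14


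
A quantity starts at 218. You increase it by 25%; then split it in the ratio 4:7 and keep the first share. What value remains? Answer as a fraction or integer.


Start with 218.
Step 1: Increase by 25%: 218 * 125/100 = 545/2
Step 2: Split 4:7, first share = 545/2 * 4/11 = 1090/11
Final result = 1090/11

1090/11


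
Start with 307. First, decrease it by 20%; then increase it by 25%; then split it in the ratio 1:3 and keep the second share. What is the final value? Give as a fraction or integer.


Start with 307.
Step 1: Decrease by 20%: 307 * 80/100 = 1228/5
Step 2: Increase by 25%: 1228/5 * 125/100 = 307
Step 3: Split 1:3, second share = 307 * 3/4 = 921/4
Final result = 921/4

921/4


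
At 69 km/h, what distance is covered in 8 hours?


Using distance = speed * time
Speed = 69 km/h
Time = 8 hours
Distance = 69 * 8
= 552 km

552


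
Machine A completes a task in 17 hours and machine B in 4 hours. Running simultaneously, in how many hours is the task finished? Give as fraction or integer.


Rate of A = 1/17 job per hour
Rate of B = 1/4 job per hour
Combined rate = 1/17 + 1/4
Find common denominator: (4 + 17)/(17*4) = 21/68
Combined rate = 21/68 job per hour
Time together = 1 / (21/68) = 68/21 hours

68/21


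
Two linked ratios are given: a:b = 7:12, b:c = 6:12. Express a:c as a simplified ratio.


Given a:b = 7:12 and b:c = 6:12
Make b consistent. Multiply first ratio by 6: a:b = 42:72
Multiply second ratio by 12: b:c = 72:144
Now b = 72 in both, so a:b:c = 42:72:144
Therefore a:c = 42:144
Simplify by GCD: a:c = 7:24

7:24


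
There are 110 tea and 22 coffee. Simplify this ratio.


Find GCD(110, 22)
GCD = 22
Divide both by 22: 110/22 = 5, 22/22 = 1
Simplified ratio = 5:1

5:1


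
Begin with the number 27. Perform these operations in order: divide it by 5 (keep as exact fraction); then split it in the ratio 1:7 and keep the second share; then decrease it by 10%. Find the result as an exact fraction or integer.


Start with 27.
Step 1: Divide by 5: 27 / 5 = 27/5
Step 2: Split 1:7, second share = 27/5 * 7/8 = 189/40
Step 3: Decrease by 10%: 189/40 * 90/100 = 1701/400
Final result = 1701/400

1701/400


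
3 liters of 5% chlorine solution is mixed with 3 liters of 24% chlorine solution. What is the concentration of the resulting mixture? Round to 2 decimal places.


Solute in mixture 1 = 5% of 3 L = 3*5/100 = 3/20 L
Solute in mixture 2 = 24% of 3 L = 3*24/100 = 18/25 L
Total solute = 3/20 + 18/25 = 87/100 L
Total volume = 3 + 3 = 6 L
Final concentration = 87/100/6 * 100 = 14.50%

14.50


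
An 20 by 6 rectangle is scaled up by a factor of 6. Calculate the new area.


Original dimensions: 20 x 6
Enlargement factor = 6
New width = 20 * 6 = 120
New height = 6 * 6 = 36
New area = 120 * 36 = 4320

4320


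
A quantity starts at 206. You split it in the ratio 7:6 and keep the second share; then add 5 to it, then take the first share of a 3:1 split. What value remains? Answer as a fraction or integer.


Start with 206.
Step 1: Split 7:6, second share = 206 * 6/13 = 1236/13
Step 2: Add 5: 1236/13+5=1301/13; split 3:1 first = 1301/13*3/4 = 3903/52
Final result = 3903/52

3903/52


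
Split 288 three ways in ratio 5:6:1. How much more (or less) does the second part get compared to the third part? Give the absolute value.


Total parts = 5 + 6 + 1 = 12
Value per part = 288 / 12 = 24
Shares: 5*24=120, 6*24=144, 1*24=24
Second share = 144, third share = 24
Difference = |144 - 24| = 120

120


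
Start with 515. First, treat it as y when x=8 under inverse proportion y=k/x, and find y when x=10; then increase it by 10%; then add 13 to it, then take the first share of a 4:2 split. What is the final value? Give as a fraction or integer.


Start with 515.
Step 1: Inverse prop: k = (515)*8; new y = k/10 = 515*8/10 = 412
Step 2: Increase by 10%: 412 * 110/100 = 2266/5
Step 3: Add 13: 2266/5+13=2331/5; split 4:2 first = 2331/5*4/6 = 1554/5
Final result = 1554/5

1554/5


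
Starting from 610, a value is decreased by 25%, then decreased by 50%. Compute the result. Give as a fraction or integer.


Start: 610
Step 1: decrease by 25% => multiply by 75/100
  610 * 75/100 = 915/2
Step 2: decrease by 50% => multiply by 50/100
  915/2 * 50/100 = 915/4
Final value = 915/4

915/4


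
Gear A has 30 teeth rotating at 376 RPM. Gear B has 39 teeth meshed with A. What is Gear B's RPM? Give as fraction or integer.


Gear ratio: teeth_A * RPM_A = teeth_B * RPM_B
30 * 376 = 39 * RPM_B
11280 = 39 * RPM_B
RPM_B = 11280 / 39
RPM_B = 3760/13

3760/13


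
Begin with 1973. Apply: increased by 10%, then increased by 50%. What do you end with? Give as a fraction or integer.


Start: 1973
Step 1: increase by 10% => multiply by 110/100
  1973 * 110/100 = 21703/10
Step 2: increase by 50% => multiply by 150/100
  21703/10 * 150/100 = 65109/20
Final value = 65109/20

65109/20


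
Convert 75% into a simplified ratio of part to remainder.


Part = 75%, Remainder = 25%
Ratio = 75:25
GCD(75, 25) = 25
Simplify: 3:1 = 3:1

3:1


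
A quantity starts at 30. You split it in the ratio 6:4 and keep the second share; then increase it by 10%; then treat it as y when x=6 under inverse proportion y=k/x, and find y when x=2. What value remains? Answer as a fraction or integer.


Start with 30.
Step 1: Split 6:4, second share = 30 * 4/10 = 12
Step 2: Increase by 10%: 12 * 110/100 = 66/5
Step 3: Inverse prop: k = (66/5)*6; new y = k/2 = 66/5*6/2 = 198/5
Final result = 198/5

198/5


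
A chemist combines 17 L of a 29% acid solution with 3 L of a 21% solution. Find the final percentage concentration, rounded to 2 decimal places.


Solute in mixture 1 = 29% of 17 L = 17*29/100 = 493/100 L
Solute in mixture 2 = 21% of 3 L = 3*21/100 = 63/100 L
Total solute = 493/100 + 63/100 = 139/25 L
Total volume = 17 + 3 = 20 L
Final concentration = 139/25/20 * 100 = 27.80%

27.80


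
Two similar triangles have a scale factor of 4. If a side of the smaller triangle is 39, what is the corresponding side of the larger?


Similar triangles have proportional sides
Scale factor = 4
Smaller side = 39
Corresponding larger side = 39 * 4
= 156

156


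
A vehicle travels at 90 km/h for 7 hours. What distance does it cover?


Using distance = speed * time
Speed = 90 km/h
Time = 7 hours
Distance = 90 * 7
= 630 km

630


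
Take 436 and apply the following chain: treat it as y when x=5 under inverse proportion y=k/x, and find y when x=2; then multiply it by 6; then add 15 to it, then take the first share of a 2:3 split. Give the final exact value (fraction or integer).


Start with 436.
Step 1: Inverse prop: k = (436)*5; new y = k/2 = 436*5/2 = 1090
Step 2: Multiply by 6: 1090 * 6 = 6540
Step 3: Add 15: 6540+15=6555; split 2:3 first = 6555*2/5 = 2622
Final result = 2622

2622


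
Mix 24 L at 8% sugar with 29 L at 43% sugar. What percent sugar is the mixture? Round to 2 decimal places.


Solute in mixture 1 = 8% of 24 L = 24*8/100 = 48/25 L
Solute in mixture 2 = 43% of 29 L = 29*43/100 = 1247/100 L
Total solute = 48/25 + 1247/100 = 1439/100 L
Total volume = 24 + 29 = 53 L
Final concentration = 1439/100/53 * 100 = 27.15%

27.15


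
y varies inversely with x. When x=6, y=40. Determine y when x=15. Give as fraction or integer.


Inverse proportion: y = k/x
Find k: k = 6 * 40 = 240
Compute y at x=15: y = 240/15
y = 16

16


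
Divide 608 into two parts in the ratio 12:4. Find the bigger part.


Total parts = 12 + 4 = 16
Value per part = 608 / 16 = 38
First share = 12 * 38 = 456
Second share = 4 * 38 = 152
Larger share = 456

456


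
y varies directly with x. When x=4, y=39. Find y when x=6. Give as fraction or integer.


Direct proportion: y = kx
Find k: k = 39/4 = 39/4
Compute y at x=6: y = 39/4 * 6
y = 117/2

117/2


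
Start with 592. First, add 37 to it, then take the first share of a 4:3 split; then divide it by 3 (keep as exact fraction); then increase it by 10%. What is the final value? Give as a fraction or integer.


Start with 592.
Step 1: Add 37: 592+37=629; split 4:3 first = 629*4/7 = 2516/7
Step 2: Divide by 3: 2516/7 / 3 = 2516/21
Step 3: Increase by 10%: 2516/21 * 110/100 = 13838/105
Final result = 13838/105

13838/105


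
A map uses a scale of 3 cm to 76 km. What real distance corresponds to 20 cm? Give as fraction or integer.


Map scale: 3 cm = 76 km
Measured distance on map = 20 cm
Set up proportion: 20 * 76 / 3
= 1520 / 3
= 1520/3 km

1520/3


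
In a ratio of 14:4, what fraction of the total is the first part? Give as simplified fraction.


Total parts = 14 + 4 = 18
First part fraction = 14/18
Simplify: 14/18 = 7/9

7/9


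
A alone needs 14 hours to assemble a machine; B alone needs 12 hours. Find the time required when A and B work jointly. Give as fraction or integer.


Rate of A = 1/14 job per hour
Rate of B = 1/12 job per hour
Combined rate = 1/14 + 1/12
Find common denominator: (12 + 14)/(14*12) = 26/168
Combined rate = 13/84 job per hour
Time together = 1 / (13/84) = 84/13 hours

84/13


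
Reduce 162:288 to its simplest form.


Find GCD(162, 288)
GCD = 18
Divide both by 18: 162/18 = 9, 288/18 = 16
Simplified ratio = 9:16

9:16


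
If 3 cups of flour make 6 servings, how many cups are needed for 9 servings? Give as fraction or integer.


Original: 3 cups for 6 servings
Target servings = 9
Scaling factor = 9/6
New amount = 3 * 9/6
= 27/6
= 9/2 cups

9/2


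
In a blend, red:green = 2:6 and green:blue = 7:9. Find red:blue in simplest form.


Given a:b = 2:6 and b:c = 7:9
Make b consistent. Multiply first ratio by 7: a:b = 14:42
Multiply second ratio by 6: b:c = 42:54
Now b = 42 in both, so a:b:c = 14:42:54
Therefore a:c = 14:54
Simplify by GCD: a:c = 7:27

7:27


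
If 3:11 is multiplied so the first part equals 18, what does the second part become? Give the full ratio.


Original ratio: 3:11
First term target: 18
Scale factor = 18 / 3 = 6
Multiply second term: 11 * 6 = 66
Equivalent ratio = 18:66

18:66


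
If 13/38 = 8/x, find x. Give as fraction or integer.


Setting up: 13/38 = 8/x
Cross multiply: 13 * x = 38 * 8
13x = 304
x = 304/13
x = 304/13

304/13


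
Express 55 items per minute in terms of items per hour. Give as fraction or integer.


Converting from per minute to per hour
Rate = 55 items per minute
Multiply by 60: 55 * 60
= 3300 items per hour

3300


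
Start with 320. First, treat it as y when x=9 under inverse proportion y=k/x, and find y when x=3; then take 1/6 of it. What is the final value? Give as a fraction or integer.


Start with 320.
Step 1: Inverse prop: k = (320)*9; new y = k/3 = 320*9/3 = 960
Step 2: Take 1/6: 960 * 1/6 = 160
Final result = 160

160


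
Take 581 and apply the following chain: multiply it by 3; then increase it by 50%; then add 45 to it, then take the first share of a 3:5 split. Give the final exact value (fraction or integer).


Start with 581.
Step 1: Multiply by 3: 581 * 3 = 1743
Step 2: Increase by 50%: 1743 * 150/100 = 5229/2
Step 3: Add 45: 5229/2+45=5319/2; split 3:5 first = 5319/2*3/8 = 15957/16
Final result = 15957/16

15957/16


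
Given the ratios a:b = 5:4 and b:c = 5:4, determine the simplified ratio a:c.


Given a:b = 5:4 and b:c = 5:4
Make b consistent. Multiply first ratio by 5: a:b = 25:20
Multiply second ratio by 4: b:c = 20:16
Now b = 20 in both, so a:b:c = 25:20:16
Therefore a:c = 25:16
Simplify by GCD: a:c = 25:16

25:16


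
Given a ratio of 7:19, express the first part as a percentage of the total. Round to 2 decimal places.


Total parts = 7 + 19 = 26
First part fraction = 7/26
Percentage = (7/26) * 100
= 0.269231 * 100
= 26.92%

26.92


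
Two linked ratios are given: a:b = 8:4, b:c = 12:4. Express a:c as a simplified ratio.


Given a:b = 8:4 and b:c = 12:4
Make b consistent. Multiply first ratio by 12: a:b = 96:48
Multiply second ratio by 4: b:c = 48:16
Now b = 48 in both, so a:b:c = 96:48:16
Therefore a:c = 96:16
Simplify by GCD: a:c = 6:1

6:1


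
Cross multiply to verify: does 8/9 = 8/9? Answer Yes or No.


Cross multiply to check 8/9 = 8/9
Left cross product: 8 * 9 = 72
Right cross product: 9 * 8 = 72
72 = 72
Equal, so proportions match => Yes

Yes


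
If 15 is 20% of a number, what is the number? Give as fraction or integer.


Given: 15 is 20% of the whole
Set up: 15 = 20/100 * whole
whole = 15 * 100 / 20
whole = 1500 / 20
whole = 75

75


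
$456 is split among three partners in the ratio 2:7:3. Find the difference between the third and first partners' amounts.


Total parts = 2 + 7 + 3 = 12
Value per part = 456 / 12 = 38
Shares: 2*38=76, 7*38=266, 3*38=114
Third share = 114, first share = 76
Difference = |114 - 76| = 38

38


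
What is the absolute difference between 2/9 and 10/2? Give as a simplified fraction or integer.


Simplify: 2/9 = 2/9 and 10/2 = 5
Find common denominator: LCD = 9
Convert: 2/9 and 45/9
Difference = |2 - 45|/9 = 43/9
Simplified = 43/9

43/9


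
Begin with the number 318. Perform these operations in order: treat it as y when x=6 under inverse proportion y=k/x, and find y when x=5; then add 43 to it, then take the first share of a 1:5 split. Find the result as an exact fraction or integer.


Start with 318.
Step 1: Inverse prop: k = (318)*6; new y = k/5 = 318*6/5 = 1908/5
Step 2: Add 43: 1908/5+43=2123/5; split 1:5 first = 2123/5*1/6 = 2123/30
Final result = 2123/30

2123/30


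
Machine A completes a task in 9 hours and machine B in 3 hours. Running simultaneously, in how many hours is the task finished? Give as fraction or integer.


Rate of A = 1/9 job per hour
Rate of B = 1/3 job per hour
Combined rate = 1/9 + 1/3
Find common denominator: (3 + 9)/(9*3) = 12/27
Combined rate = 4/9 job per hour
Time together = 1 / (4/9) = 9/4 hours

9/4


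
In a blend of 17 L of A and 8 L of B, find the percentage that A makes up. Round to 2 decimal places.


Volume of A = 17 L
Volume of B = 8 L
Total volume = 17 + 8 = 25 L
Percentage of A = (17/25) * 100
= 68.00%

68.00


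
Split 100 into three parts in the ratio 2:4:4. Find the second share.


Ratio = 2:4:4
Total parts = 2 + 4 + 4 = 10
Value per part = 100 / 10 = 10
First share = 2 * 10 = 20
Middle share = 4 * 10 = 40
Third share = 4 * 10 = 40

40


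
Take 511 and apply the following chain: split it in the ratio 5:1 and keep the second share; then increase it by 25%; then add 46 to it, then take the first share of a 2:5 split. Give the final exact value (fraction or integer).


Start with 511.
Step 1: Split 5:1, second share = 511 * 1/6 = 511/6
Step 2: Increase by 25%: 511/6 * 125/100 = 2555/24
Step 3: Add 46: 2555/24+46=3659/24; split 2:5 first = 3659/24*2/7 = 3659/84
Final result = 3659/84

3659/84


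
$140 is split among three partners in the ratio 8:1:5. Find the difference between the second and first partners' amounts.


Total parts = 8 + 1 + 5 = 14
Value per part = 140 / 14 = 10
Shares: 8*10=80, 1*10=10, 5*10=50
Second share = 10, first share = 80
Difference = |10 - 80| = 70

70


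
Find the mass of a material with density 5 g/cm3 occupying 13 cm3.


Using mass = density * volume
Density = 5 g/cm3
Volume = 13 cm3
Mass = 5 * 13
= 65 g

65


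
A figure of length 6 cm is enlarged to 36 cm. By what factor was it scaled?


Original length = 6 cm
Scaled length = 36 cm
Scale factor = 36 / 6
= 6

6


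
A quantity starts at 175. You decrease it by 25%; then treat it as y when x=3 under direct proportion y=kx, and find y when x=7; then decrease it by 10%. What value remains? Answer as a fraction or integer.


Start with 175.
Step 1: Decrease by 25%: 175 * 75/100 = 525/4
Step 2: Direct prop: k = (525/4)/3; new y = k*7 = 525/4*7/3 = 1225/4
Step 3: Decrease by 10%: 1225/4 * 90/100 = 2205/8
Final result = 2205/8

2205/8


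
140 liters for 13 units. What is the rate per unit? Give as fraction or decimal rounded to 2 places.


Total liters = 140
Number of units = 13
Unit rate = 140 / 13
= 10.77 liters per unit

10.77


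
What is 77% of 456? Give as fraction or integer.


Compute 77% of 456
Convert percentage: 77% = 77/100
Multiply: 456 * 77/100
= 35112/100
= 8778/25

8778/25


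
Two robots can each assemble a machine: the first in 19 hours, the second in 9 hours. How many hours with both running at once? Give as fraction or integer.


Rate of A = 1/19 job per hour
Rate of B = 1/9 job per hour
Combined rate = 1/19 + 1/9
Find common denominator: (9 + 19)/(19*9) = 28/171
Combined rate = 28/171 job per hour
Time together = 1 / (28/171) = 171/28 hours

171/28


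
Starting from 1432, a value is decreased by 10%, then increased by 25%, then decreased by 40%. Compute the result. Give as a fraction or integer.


Start: 1432
Step 1: decrease by 10% => multiply by 90/100
  1432 * 90/100 = 6444/5
Step 2: increase by 25% => multiply by 125/100
  6444/5 * 125/100 = 1611
Step 3: decrease by 40% => multiply by 60/100
  1611 * 60/100 = 4833/5
Final value = 4833/5

4833/5


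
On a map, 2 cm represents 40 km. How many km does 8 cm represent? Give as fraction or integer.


Map scale: 2 cm = 40 km
Measured distance on map = 8 cm
Set up proportion: 8 * 40 / 2
= 320 / 2
= 160 km

160


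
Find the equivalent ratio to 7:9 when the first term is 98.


Original ratio: 7:9
First term target: 98
Scale factor = 98 / 7 = 14
Multiply second term: 9 * 14 = 126
Equivalent ratio = 98:126

98:126


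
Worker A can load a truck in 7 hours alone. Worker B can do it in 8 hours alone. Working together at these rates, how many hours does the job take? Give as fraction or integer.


Rate of A = 1/7 job per hour
Rate of B = 1/8 job per hour
Combined rate = 1/7 + 1/8
Find common denominator: (8 + 7)/(7*8) = 15/56
Combined rate = 15/56 job per hour
Time together = 1 / (15/56) = 56/15 hours

56/15


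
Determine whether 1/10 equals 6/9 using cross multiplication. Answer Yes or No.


Cross multiply to check 1/10 = 6/9
Left cross product: 1 * 9 = 9
Right cross product: 10 * 6 = 60
9 != 60
Not equal, so proportions differ => No

No


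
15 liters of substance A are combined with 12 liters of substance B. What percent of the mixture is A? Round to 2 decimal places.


Volume of A = 15 L
Volume of B = 12 L
Total volume = 15 + 12 = 27 L
Percentage of A = (15/27) * 100
= 55.56%

55.56


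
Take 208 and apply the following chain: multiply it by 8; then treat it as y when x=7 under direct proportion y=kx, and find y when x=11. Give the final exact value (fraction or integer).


Start with 208.
Step 1: Multiply by 8: 208 * 8 = 1664
Step 2: Direct prop: k = (1664)/7; new y = k*11 = 1664*11/7 = 18304/7
Final result = 18304/7

18304/7


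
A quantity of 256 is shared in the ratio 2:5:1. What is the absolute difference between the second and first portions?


Total parts = 2 + 5 + 1 = 8
Value per part = 256 / 8 = 32
Shares: 2*32=64, 5*32=160, 1*32=32
Second share = 160, first share = 64
Difference = |160 - 64| = 96

96


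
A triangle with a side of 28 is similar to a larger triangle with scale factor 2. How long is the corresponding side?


Similar triangles have proportional sides
Scale factor = 2
Smaller side = 28
Corresponding larger side = 28 * 2
= 56

56


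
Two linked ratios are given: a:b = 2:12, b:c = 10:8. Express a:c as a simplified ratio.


Given a:b = 2:12 and b:c = 10:8
Make b consistent. Multiply first ratio by 10: a:b = 20:120
Multiply second ratio by 12: b:c = 120:96
Now b = 120 in both, so a:b:c = 20:120:96
Therefore a:c = 20:96
Simplify by GCD: a:c = 5:24

5:24


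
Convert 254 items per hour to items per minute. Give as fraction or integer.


Converting from per hour to per minute
Rate = 254 items per hour
Divide by 60: 254/60
= 127/30 items per minute

127/30


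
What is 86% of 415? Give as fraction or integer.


Compute 86% of 415
Convert percentage: 86% = 86/100
Multiply: 415 * 86/100
= 35690/100
= 3569/10

3569/10


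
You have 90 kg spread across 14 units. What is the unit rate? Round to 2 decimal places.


Total kg = 90
Number of units = 14
Unit rate = 90 / 14
= 6.43 kg per unit

6.43


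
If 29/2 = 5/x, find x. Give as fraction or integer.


Setting up: 29/2 = 5/x
Cross multiply: 29 * x = 2 * 5
29x = 10
x = 10/29
x = 10/29

10/29


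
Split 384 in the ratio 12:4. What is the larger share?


Total parts = 12 + 4 = 16
Value per part = 384 / 16 = 24
First share = 12 * 24 = 288
Second share = 4 * 24 = 96
Larger share = 288

288


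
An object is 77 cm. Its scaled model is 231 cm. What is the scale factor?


Original length = 77 cm
Scaled length = 231 cm
Scale factor = 231 / 77
= 3

3


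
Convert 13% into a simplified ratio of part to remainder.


Part = 13%, Remainder = 87%
Ratio = 13:87
GCD(13, 87) = 1
Simplify: 13:87 = 13:87

13:87


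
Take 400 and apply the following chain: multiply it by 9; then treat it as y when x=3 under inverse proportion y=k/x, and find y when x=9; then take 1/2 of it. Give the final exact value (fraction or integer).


Start with 400.
Step 1: Multiply by 9: 400 * 9 = 3600
Step 2: Inverse prop: k = (3600)*3; new y = k/9 = 3600*3/9 = 1200
Step 3: Take 1/2: 1200 * 1/2 = 600
Final result = 600

600


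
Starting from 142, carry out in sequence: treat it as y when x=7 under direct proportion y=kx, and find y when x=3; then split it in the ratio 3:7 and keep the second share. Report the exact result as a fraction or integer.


Start with 142.
Step 1: Direct prop: k = (142)/7; new y = k*3 = 142*3/7 = 426/7
Step 2: Split 3:7, second share = 426/7 * 7/10 = 213/5
Final result = 213/5

213/5


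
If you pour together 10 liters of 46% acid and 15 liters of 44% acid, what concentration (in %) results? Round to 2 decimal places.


Solute in mixture 1 = 46% of 10 L = 10*46/100 = 23/5 L
Solute in mixture 2 = 44% of 15 L = 15*44/100 = 33/5 L
Total solute = 23/5 + 33/5 = 56/5 L
Total volume = 10 + 15 = 25 L
Final concentration = 56/5/25 * 100 = 44.80%

44.80


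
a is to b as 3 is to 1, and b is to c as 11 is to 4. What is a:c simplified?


Given a:b = 3:1 and b:c = 11:4
Make b consistent. Multiply first ratio by 11: a:b = 33:11
Multiply second ratio by 1: b:c = 11:4
Now b = 11 in both, so a:b:c = 33:11:4
Therefore a:c = 33:4
Simplify by GCD: a:c = 33:4

33:4


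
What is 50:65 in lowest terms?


Find GCD(50, 65)
GCD = 5
Divide both by 5: 50/5 = 10, 65/5 = 13
Simplified ratio = 10:13

10:13


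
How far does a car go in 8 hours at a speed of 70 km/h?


Using distance = speed * time
Speed = 70 km/h
Time = 8 hours
Distance = 70 * 8
= 560 km

560


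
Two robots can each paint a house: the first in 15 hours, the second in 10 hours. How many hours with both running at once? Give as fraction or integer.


Rate of A = 1/15 job per hour
Rate of B = 1/10 job per hour
Combined rate = 1/15 + 1/10
Find common denominator: (10 + 15)/(15*10) = 25/150
Combined rate = 1/6 job per hour
Time together = 1 / (1/6) = 6 hours

6


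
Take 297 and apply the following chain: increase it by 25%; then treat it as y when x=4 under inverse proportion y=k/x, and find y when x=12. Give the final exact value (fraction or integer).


Start with 297.
Step 1: Increase by 25%: 297 * 125/100 = 1485/4
Step 2: Inverse prop: k = (1485/4)*4; new y = k/12 = 1485/4*4/12 = 495/4
Final result = 495/4

495/4


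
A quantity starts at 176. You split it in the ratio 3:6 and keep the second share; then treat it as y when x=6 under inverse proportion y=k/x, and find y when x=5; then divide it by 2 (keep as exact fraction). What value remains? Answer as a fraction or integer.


Start with 176.
Step 1: Split 3:6, second share = 176 * 6/9 = 352/3
Step 2: Inverse prop: k = (352/3)*6; new y = k/5 = 352/3*6/5 = 704/5
Step 3: Divide by 2: 704/5 / 2 = 352/5
Final result = 352/5

352/5


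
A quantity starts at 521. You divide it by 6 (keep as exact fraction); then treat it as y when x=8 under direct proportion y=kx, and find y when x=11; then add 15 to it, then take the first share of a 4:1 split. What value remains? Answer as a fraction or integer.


Start with 521.
Step 1: Divide by 6: 521 / 6 = 521/6
Step 2: Direct prop: k = (521/6)/8; new y = k*11 = 521/6*11/8 = 5731/48
Step 3: Add 15: 5731/48+15=6451/48; split 4:1 first = 6451/48*4/5 = 6451/60
Final result = 6451/60

6451/60


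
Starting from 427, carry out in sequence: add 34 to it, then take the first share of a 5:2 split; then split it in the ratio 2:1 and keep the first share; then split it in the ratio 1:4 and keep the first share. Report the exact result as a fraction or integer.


Start with 427.
Step 1: Add 34: 427+34=461; split 5:2 first = 461*5/7 = 2305/7
Step 2: Split 2:1, first share = 2305/7 * 2/3 = 4610/21
Step 3: Split 1:4, first share = 4610/21 * 1/5 = 922/21
Final result = 922/21

922/21


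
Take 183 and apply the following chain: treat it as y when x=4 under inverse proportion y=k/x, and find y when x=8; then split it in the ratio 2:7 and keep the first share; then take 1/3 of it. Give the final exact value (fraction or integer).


Start with 183.
Step 1: Inverse prop: k = (183)*4; new y = k/8 = 183*4/8 = 183/2
Step 2: Split 2:7, first share = 183/2 * 2/9 = 61/3
Step 3: Take 1/3: 61/3 * 1/3 = 61/9
Final result = 61/9

61/9


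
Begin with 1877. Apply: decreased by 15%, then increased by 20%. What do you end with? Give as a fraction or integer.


Start: 1877
Step 1: decrease by 15% => multiply by 85/100
  1877 * 85/100 = 31909/20
Step 2: increase by 20% => multiply by 120/100
  31909/20 * 120/100 = 95727/50
Final value = 95727/50

95727/50


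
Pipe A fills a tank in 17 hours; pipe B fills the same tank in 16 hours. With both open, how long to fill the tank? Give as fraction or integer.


Rate of A = 1/17 job per hour
Rate of B = 1/16 job per hour
Combined rate = 1/17 + 1/16
Find common denominator: (16 + 17)/(17*16) = 33/272
Combined rate = 33/272 job per hour
Time together = 1 / (33/272) = 272/33 hours

272/33


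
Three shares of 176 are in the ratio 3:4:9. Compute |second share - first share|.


Total parts = 3 + 4 + 9 = 16
Value per part = 176 / 16 = 11
Shares: 3*11=33, 4*11=44, 9*11=99
Second share = 44, first share = 33
Difference = |44 - 33| = 11

11


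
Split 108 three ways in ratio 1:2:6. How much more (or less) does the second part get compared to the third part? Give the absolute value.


Total parts = 1 + 2 + 6 = 9
Value per part = 108 / 9 = 12
Shares: 1*12=12, 2*12=24, 6*12=72
Second share = 24, third share = 72
Difference = |24 - 72| = 48

48


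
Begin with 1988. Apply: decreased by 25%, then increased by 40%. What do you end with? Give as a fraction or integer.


Start: 1988
Step 1: decrease by 25% => multiply by 75/100
  1988 * 75/100 = 1491
Step 2: increase by 40% => multiply by 140/100
  1491 * 140/100 = 10437/5
Final value = 10437/5

10437/5


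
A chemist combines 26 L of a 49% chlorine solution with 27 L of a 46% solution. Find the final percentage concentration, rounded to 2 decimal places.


Solute in mixture 1 = 49% of 26 L = 26*49/100 = 637/50 L
Solute in mixture 2 = 46% of 27 L = 27*46/100 = 621/50 L
Total solute = 637/50 + 621/50 = 629/25 L
Total volume = 26 + 27 = 53 L
Final concentration = 629/25/53 * 100 = 47.47%

47.47


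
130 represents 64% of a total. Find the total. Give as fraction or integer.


Given: 130 is 64% of the whole
Set up: 130 = 64/100 * whole
whole = 130 * 100 / 64
whole = 13000 / 64
whole = 1625/8

1625/8


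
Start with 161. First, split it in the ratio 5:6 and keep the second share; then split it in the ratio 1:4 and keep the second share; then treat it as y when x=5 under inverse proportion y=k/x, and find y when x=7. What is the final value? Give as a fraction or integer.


Start with 161.
Step 1: Split 5:6, second share = 161 * 6/11 = 966/11
Step 2: Split 1:4, second share = 966/11 * 4/5 = 3864/55
Step 3: Inverse prop: k = (3864/55)*5; new y = k/7 = 3864/55*5/7 = 552/11
Final result = 552/11

552/11


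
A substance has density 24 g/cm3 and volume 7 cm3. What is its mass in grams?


Using mass = density * volume
Density = 24 g/cm3
Volume = 7 cm3
Mass = 24 * 7
= 168 g

168


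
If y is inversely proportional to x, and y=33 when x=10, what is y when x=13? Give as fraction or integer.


Inverse proportion: y = k/x
Find k: k = 10 * 33 = 330
Compute y at x=13: y = 330/13
y = 330/13

330/13


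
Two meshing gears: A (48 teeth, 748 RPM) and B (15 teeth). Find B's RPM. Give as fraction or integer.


Gear ratio: teeth_A * RPM_A = teeth_B * RPM_B
48 * 748 = 15 * RPM_B
35904 = 15 * RPM_B
RPM_B = 35904 / 15
RPM_B = 11968/5

11968/5


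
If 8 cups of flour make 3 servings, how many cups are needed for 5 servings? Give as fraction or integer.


Original: 8 cups for 3 servings
Target servings = 5
Scaling factor = 5/3
New amount = 8 * 5/3
= 40/3
= 40/3 cups

40/3


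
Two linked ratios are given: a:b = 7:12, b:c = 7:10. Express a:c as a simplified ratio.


Given a:b = 7:12 and b:c = 7:10
Make b consistent. Multiply first ratio by 7: a:b = 49:84
Multiply second ratio by 12: b:c = 84:120
Now b = 84 in both, so a:b:c = 49:84:120
Therefore a:c = 49:120
Simplify by GCD: a:c = 49:120

49:120


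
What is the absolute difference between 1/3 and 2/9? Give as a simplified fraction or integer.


Simplify: 1/3 = 1/3 and 2/9 = 2/9
Find common denominator: LCD = 9
Convert: 3/9 and 2/9
Difference = |3 - 2|/9 = 1/9
Simplified = 1/9

1/9


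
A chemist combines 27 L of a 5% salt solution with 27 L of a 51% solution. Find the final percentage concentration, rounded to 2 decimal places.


Solute in mixture 1 = 5% of 27 L = 27*5/100 = 27/20 L
Solute in mixture 2 = 51% of 27 L = 27*51/100 = 1377/100 L
Total solute = 27/20 + 1377/100 = 378/25 L
Total volume = 27 + 27 = 54 L
Final concentration = 378/25/54 * 100 = 28.00%

28.00


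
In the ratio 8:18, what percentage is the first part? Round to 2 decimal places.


Total parts = 8 + 18 = 26
First part fraction = 8/26
Percentage = (8/26) * 100
= 0.307692 * 100
= 30.77%

30.77


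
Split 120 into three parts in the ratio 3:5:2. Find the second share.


Ratio = 3:5:2
Total parts = 3 + 5 + 2 = 10
Value per part = 120 / 10 = 12
First share = 3 * 12 = 36
Middle share = 5 * 12 = 60
Third share = 2 * 12 = 24

60


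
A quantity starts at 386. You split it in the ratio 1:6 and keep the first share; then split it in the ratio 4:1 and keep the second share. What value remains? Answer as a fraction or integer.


Start with 386.
Step 1: Split 1:6, first share = 386 * 1/7 = 386/7
Step 2: Split 4:1, second share = 386/7 * 1/5 = 386/35
Final result = 386/35

386/35


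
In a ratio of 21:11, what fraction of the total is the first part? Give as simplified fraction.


Total parts = 21 + 11 = 32
First part fraction = 21/32
Simplify: 21/32 = 21/32

21/32


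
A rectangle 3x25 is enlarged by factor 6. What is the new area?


Original dimensions: 3 x 25
Enlargement factor = 6
New width = 3 * 6 = 18
New height = 25 * 6 = 150
New area = 18 * 150 = 2700

2700


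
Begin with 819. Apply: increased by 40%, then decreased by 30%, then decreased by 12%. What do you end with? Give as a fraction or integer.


Start: 819
Step 1: increase by 40% => multiply by 140/100
  819 * 140/100 = 5733/5
Step 2: decrease by 30% => multiply by 70/100
  5733/5 * 70/100 = 40131/50
Step 3: decrease by 12% => multiply by 88/100
  40131/50 * 88/100 = 441441/625
Final value = 441441/625

441441/625


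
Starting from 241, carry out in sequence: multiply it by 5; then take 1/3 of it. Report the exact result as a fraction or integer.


Start with 241.
Step 1: Multiply by 5: 241 * 5 = 1205
Step 2: Take 1/3: 1205 * 1/3 = 1205/3
Final result = 1205/3

1205/3


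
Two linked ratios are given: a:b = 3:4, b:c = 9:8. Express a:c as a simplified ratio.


Given a:b = 3:4 and b:c = 9:8
Make b consistent. Multiply first ratio by 9: a:b = 27:36
Multiply second ratio by 4: b:c = 36:32
Now b = 36 in both, so a:b:c = 27:36:32
Therefore a:c = 27:32
Simplify by GCD: a:c = 27:32

27:32


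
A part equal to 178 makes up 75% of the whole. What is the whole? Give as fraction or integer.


Given: 178 is 75% of the whole
Set up: 178 = 75/100 * whole
whole = 178 * 100 / 75
whole = 17800 / 75
whole = 712/3

712/3


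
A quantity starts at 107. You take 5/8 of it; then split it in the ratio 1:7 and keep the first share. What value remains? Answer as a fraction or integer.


Start with 107.
Step 1: Take 5/8: 107 * 5/8 = 535/8
Step 2: Split 1:7, first share = 535/8 * 1/8 = 535/64
Final result = 535/64

535/64


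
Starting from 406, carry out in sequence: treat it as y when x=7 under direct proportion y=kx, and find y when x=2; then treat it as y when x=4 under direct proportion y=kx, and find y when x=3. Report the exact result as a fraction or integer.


Start with 406.
Step 1: Direct prop: k = (406)/7; new y = k*2 = 406*2/7 = 116
Step 2: Direct prop: k = (116)/4; new y = k*3 = 116*3/4 = 87
Final result = 87

87


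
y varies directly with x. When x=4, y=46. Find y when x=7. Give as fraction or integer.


Direct proportion: y = kx
Find k: k = 46/4 = 23/2
Compute y at x=7: y = 23/2 * 7
y = 161/2

161/2


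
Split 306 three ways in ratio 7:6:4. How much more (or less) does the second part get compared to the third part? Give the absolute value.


Total parts = 7 + 6 + 4 = 17
Value per part = 306 / 17 = 18
Shares: 7*18=126, 6*18=108, 4*18=72
Second share = 108, third share = 72
Difference = |108 - 72| = 36

36
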